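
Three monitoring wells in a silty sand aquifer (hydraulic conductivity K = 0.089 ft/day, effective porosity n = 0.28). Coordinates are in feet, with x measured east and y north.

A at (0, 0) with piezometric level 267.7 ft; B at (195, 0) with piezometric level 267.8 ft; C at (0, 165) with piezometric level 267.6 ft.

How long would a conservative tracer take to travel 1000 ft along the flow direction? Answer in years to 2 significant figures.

∂h/∂x = (267.8 − 267.7) / (195 − 0) = +0.0005128
∂h/∂y = (267.6 − 267.7) / (165 − 0) = -0.0006061
|∇h| = √(0.0005128² + -0.0006061²) = 0.0007939
Seepage velocity v = K·i/n = 0.089 × 0.0007939 / 0.28 = 0.0002523 ft/day.
t = 1000 / 0.0002523 = 3.964e+06 days = 1.09e+04 years.

11000 years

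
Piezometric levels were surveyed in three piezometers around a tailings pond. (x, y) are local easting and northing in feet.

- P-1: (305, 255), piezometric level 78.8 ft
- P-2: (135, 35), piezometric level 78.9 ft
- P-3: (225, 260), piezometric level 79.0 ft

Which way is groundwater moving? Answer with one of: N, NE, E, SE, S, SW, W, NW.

Three-point gradient (reference P-1): Δ to P-2 = (-170, -220, +0.1), Δ to P-3 = (-80, 5, +0.2).
∂h/∂x = -0.002412, ∂h/∂y = +0.001409 (det = -18450).
Flow = −∇h = (+0.002412 east, -0.001409 north), which points southeast.

SE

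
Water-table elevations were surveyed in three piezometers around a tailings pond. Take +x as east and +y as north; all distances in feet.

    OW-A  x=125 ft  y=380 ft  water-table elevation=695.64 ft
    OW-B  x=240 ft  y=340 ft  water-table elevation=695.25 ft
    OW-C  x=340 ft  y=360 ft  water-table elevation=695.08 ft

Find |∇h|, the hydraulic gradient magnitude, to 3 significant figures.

Taking OW-A as reference: OW-B−OW-A = (115, -40, -0.39); OW-C−OW-A = (215, -20, -0.56).
Determinant of the coordinate differences = 115·(-20) − 215·(-40) = 6300.
∂h/∂x = [(-0.39)·(-20) − (-0.56)·(-40)] / 6300 = -0.002317
∂h/∂y = [115·(-0.56) − 215·(-0.39)] / 6300 = +0.003087
|∇h| = √(-0.002317² + 0.003087²) = 0.00386

0.00386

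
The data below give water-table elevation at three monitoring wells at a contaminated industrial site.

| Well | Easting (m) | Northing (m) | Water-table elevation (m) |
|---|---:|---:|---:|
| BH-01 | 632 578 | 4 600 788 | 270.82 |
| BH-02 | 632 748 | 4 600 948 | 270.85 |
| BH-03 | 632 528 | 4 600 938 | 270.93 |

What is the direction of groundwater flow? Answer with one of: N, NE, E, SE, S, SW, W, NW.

SE

Taking BH-01 as reference: BH-02−BH-01 = (170, 160, +0.03); BH-03−BH-01 = (-50, 150, +0.11).
Solve a·Δx + b·Δy = Δh: det = 170·150 − (-50)·160 = 33500.
∂h/∂x = [(+0.03)·150 − (+0.11)·160] / 33500 = -0.0003910
∂h/∂y = [170·(+0.11) − (-50)·(+0.03)] / 33500 = +0.0006030
Flow = −∇h = (+0.0003910 east, -0.0006030 north), which points southeast.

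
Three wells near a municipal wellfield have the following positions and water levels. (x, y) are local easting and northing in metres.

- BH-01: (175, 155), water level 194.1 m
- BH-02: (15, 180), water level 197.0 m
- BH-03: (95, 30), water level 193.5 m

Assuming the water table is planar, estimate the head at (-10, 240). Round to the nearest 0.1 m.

198.3 m

Taking BH-01 as reference: BH-02−BH-01 = (-160, 25, +2.9); BH-03−BH-01 = (-80, -125, -0.6).
Solve a·Δx + b·Δy = Δh: det = (-160)·(-125) − (-80)·25 = 22000.
∂h/∂x = [(+2.9)·(-125) − (-0.6)·25] / 22000 = -0.01580
∂h/∂y = [(-160)·(-0.6) − (-80)·(+2.9)] / 22000 = +0.01491
h(-10, 240) = 194.1 + (-0.01580)·(-185) + (+0.01491)·(85) = 194.1 +2.922 +1.267 = 198.289 m.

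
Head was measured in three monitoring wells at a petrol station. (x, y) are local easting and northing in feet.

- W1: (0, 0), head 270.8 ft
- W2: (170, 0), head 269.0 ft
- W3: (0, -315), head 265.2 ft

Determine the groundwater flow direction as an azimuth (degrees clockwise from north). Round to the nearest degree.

149°

∂h/∂x = (269.0 − 270.8) / (170 − 0) = -0.01059
∂h/∂y = (265.2 − 270.8) / (-315 − 0) = +0.01778
Flow direction (−∇h) has components (+0.01059 E, -0.01778 N).
Azimuth = atan2(E, N) = atan2(+0.01059, -0.01778) = 149.2° ≈ 149°.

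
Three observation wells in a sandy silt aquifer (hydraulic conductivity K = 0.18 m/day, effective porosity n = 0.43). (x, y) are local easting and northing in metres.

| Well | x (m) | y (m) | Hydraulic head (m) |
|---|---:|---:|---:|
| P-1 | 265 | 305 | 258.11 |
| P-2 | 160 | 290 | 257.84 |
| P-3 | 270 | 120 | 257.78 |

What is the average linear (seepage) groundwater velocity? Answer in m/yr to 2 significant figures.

With h = a·x + b·y + c and P-1 as origin, the differences give:
  (-105)·a + (-15)·b = -0.27
  5·a + (-185)·b = -0.33
Eliminate b (×(-185) and ×(-15), subtract): 19500·a = 45.000 → a = ∂h/∂x = +0.002308
Back-substitute: b = ∂h/∂y = +0.001846.
|∇h| = √(0.002308² + 0.001846²) = 0.002955
Seepage velocity v = K·i/n = 0.18 × 0.002955 / 0.43 = 0.001237 m/day = 0.4518 m/yr.

0.45 m/yr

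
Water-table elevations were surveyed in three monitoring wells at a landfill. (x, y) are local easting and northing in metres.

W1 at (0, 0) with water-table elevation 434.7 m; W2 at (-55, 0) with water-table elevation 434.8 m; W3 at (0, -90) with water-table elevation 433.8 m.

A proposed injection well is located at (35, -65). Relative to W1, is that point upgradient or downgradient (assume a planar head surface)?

∂h/∂x = (434.8 − 434.7) / (-55 − 0) = -0.001818
∂h/∂y = (433.8 − 434.7) / (-90 − 0) = +0.010000
Head at (35, -65) = 434.7 + (-0.001818)·(35) + (+0.010000)·(-65) = 433.99 m.
That is lower than the 434.7 m at W1, so the point is downgradient.

downgradient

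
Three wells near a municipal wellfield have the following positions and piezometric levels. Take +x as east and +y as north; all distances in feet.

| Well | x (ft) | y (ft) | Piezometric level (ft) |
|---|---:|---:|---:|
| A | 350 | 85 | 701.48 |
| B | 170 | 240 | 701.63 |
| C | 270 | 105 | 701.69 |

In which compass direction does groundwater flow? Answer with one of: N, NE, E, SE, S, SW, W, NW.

Differences from A: to B (Δx, Δy, Δh) = (-180, 155, +0.15); to C = (-80, 20, +0.21).
Determinant of the coordinate differences = (-180)·20 − (-80)·155 = 8800.
∂h/∂x = [(+0.15)·20 − (+0.21)·155] / 8800 = -0.003358
∂h/∂y = [(-180)·(+0.21) − (-80)·(+0.15)] / 8800 = -0.002932
Flow = −∇h = (+0.003358 east, +0.002932 north), which points northeast.

NE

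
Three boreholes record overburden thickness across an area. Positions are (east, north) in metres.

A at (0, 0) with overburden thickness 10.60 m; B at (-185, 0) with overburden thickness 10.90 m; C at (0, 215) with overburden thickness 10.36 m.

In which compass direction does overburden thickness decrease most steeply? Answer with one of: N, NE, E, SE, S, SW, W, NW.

∂d/∂x = (10.90 − 10.60) / (-185 − 0) = -0.001622
∂d/∂y = (10.36 − 10.60) / (215 − 0) = -0.001116
Steepest decrease is along −∇f = (+0.001622 E, +0.001116 N) → northeast.

NE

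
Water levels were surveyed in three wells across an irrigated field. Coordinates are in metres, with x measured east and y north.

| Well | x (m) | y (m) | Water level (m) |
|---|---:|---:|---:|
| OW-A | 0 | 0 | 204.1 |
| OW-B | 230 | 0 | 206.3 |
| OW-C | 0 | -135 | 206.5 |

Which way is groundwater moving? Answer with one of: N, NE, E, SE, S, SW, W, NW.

NW

∂h/∂x = (206.3 − 204.1) / (230 − 0) = +0.009565
∂h/∂y = (206.5 − 204.1) / (-135 − 0) = -0.01778
Flow = −∇h = (-0.009565 east, +0.01778 north), which points northwest.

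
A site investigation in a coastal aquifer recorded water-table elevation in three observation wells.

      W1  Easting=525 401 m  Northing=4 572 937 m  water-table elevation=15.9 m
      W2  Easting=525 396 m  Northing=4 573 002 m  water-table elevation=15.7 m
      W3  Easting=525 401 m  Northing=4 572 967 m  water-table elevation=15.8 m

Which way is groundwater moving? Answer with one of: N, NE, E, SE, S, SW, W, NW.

Taking W1 as reference: W2−W1 = (-5, 65, -0.2); W3−W1 = (0, 30, -0.1).
Determinant of the coordinate differences = (-5)·30 − 0·65 = -150.
∂h/∂x = [(-0.2)·30 − (-0.1)·65] / -150 = -0.003333
∂h/∂y = [(-5)·(-0.1) − 0·(-0.2)] / -150 = -0.003333
Flow = −∇h = (+0.003333 east, +0.003333 north), which points northeast.

NE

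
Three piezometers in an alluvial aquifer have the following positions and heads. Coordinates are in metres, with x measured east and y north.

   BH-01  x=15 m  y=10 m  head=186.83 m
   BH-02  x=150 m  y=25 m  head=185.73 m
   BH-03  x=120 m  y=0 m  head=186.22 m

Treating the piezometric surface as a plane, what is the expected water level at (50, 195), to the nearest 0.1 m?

With h = a·x + b·y + c and BH-01 as origin, the differences give:
  135·a + 15·b = -1.10
  105·a + (-10)·b = -0.61
Eliminate b (×(-10) and ×15, subtract): -2925·a = 20.150 → a = ∂h/∂x = -0.006889
Back-substitute: b = ∂h/∂y = -0.01133.
h(50, 195) = 186.83 + (-0.006889)·(35) + (-0.01133)·(185) = 186.83 -0.241 -2.097 = 184.492 m.

184.5 m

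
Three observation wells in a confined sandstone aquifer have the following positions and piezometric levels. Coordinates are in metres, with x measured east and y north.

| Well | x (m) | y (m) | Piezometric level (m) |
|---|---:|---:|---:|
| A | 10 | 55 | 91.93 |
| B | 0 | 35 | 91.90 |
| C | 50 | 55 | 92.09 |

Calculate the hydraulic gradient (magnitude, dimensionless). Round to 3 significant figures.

Differences from A: to B (Δx, Δy, Δh) = (-10, -20, -0.03); to C = (40, 0, +0.16).
Solve a·Δx + b·Δy = Δh: det = (-10)·0 − 40·(-20) = 800.
∂h/∂x = [(-0.03)·0 − (+0.16)·(-20)] / 800 = +0.004000
∂h/∂y = [(-10)·(+0.16) − 40·(-0.03)] / 800 = -0.0005000
|∇h| = √(0.004000² + -0.0005000²) = 0.004031

0.00403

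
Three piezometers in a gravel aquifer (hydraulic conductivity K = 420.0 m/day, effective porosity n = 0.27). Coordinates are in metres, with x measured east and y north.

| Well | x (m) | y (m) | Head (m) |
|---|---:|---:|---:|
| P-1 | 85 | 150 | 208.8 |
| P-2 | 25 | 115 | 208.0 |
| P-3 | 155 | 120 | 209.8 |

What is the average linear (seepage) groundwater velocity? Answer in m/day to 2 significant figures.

With h = a·x + b·y + c and P-1 as origin, the differences give:
  (-60)·a + (-35)·b = -0.8
  70·a + (-30)·b = +1.0
Eliminate b (×(-30) and ×(-35), subtract): 4250·a = 59.00 → a = ∂h/∂x = +0.01388
Back-substitute: b = ∂h/∂y = -0.0009412.
|∇h| = √(0.01388² + -0.0009412²) = 0.01391
Seepage velocity v = K·i/n = 420.0 × 0.01391 / 0.27 = 21.64 m/day.

22 m/day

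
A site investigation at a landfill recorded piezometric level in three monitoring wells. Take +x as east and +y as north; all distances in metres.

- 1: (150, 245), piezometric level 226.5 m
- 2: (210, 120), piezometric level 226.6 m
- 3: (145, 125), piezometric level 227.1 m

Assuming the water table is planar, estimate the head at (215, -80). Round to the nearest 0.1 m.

Taking 1 as reference: 2−1 = (60, -125, +0.1); 3−1 = (-5, -120, +0.6).
Solve a·Δx + b·Δy = Δh: det = 60·(-120) − (-5)·(-125) = -7825.
∂h/∂x = [(+0.1)·(-120) − (+0.6)·(-125)] / -7825 = -0.008051
∂h/∂y = [60·(+0.6) − (-5)·(+0.1)] / -7825 = -0.004665
h(215, -80) = 226.5 + (-0.008051)·(65) + (-0.004665)·(-325) = 226.5 -0.523 +1.516 = 227.493 m.

227.5 m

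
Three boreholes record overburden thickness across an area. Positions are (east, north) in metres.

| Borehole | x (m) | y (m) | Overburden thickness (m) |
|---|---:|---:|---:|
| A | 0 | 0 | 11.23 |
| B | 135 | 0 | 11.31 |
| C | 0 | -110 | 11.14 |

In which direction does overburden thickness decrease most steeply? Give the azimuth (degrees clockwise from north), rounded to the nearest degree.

216°

∂d/∂x = (11.31 − 11.23) / (135 − 0) = +0.0005926
∂d/∂y = (11.14 − 11.23) / (-110 − 0) = +0.0008182
Steepest decrease is along −∇f: components (-0.0005926 E, -0.0008182 N).
Azimuth = atan2(-0.0005926, -0.0008182) = 215.9° ≈ 216°.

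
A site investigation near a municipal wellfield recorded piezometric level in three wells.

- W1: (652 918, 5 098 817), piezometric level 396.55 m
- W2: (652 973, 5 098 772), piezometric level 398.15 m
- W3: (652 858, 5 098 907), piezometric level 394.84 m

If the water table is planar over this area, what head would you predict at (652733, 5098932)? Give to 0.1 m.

Differences from W1: to W2 (Δx, Δy, Δh) = (55, -45, +1.60); to W3 = (-60, 90, -1.71).
Determinant of the coordinate differences = 55·90 − (-60)·(-45) = 2250.
∂h/∂x = [(+1.60)·90 − (-1.71)·(-45)] / 2250 = +0.02980
∂h/∂y = [55·(-1.71) − (-60)·(+1.60)] / 2250 = +0.0008667
h(652733, 5098932) = 396.55 + (+0.02980)·(-185) + (+0.0008667)·(115) = 396.55 -5.513 +0.100 = 391.137 m.

391.1 m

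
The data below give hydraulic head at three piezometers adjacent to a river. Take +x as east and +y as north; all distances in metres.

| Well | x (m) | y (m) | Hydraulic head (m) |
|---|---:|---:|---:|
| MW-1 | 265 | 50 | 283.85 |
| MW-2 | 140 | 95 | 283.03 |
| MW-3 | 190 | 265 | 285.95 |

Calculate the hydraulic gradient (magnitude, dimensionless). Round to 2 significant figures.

With h = a·x + b·y + c and MW-1 as origin, the differences give:
  (-125)·a + 45·b = -0.82
  (-75)·a + 215·b = +2.10
Eliminate b (×215 and ×45, subtract): -23500·a = -270.800 → a = ∂h/∂x = +0.01152
Back-substitute: b = ∂h/∂y = +0.01379.
|∇h| = √(0.01152² + 0.01379²) = 0.01797

0.018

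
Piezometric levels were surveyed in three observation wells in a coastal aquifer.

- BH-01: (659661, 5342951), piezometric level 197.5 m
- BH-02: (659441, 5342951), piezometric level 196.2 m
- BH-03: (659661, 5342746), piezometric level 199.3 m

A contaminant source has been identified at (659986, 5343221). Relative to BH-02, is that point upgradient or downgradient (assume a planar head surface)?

upgradient

∂h/∂x = (196.2 − 197.5) / (659441 − 659661) = +0.005909
∂h/∂y = (199.3 − 197.5) / (5342746 − 5342951) = -0.008780
Head at (659986, 5343221) = 197.5 + (+0.005909)·(325) + (-0.008780)·(270) = 197.05 m.
That is higher than the 196.2 m at BH-02, so the point is upgradient.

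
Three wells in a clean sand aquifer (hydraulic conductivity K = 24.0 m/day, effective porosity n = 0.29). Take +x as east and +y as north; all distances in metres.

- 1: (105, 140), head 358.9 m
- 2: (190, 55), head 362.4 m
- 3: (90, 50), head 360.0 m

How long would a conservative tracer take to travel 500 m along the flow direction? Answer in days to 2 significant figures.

200 days

With h = a·x + b·y + c and 1 as origin, the differences give:
  85·a + (-85)·b = +3.5
  (-15)·a + (-90)·b = +1.1
Eliminate b (×(-90) and ×(-85), subtract): -8925·a = -221.50 → a = ∂h/∂x = +0.02482
Back-substitute: b = ∂h/∂y = -0.01636.
|∇h| = √(0.02482² + -0.01636²) = 0.02973
Seepage velocity v = K·i/n = 24.0 × 0.02973 / 0.29 = 2.46 m/day.
t = 500 / 2.46 = 203.3 days.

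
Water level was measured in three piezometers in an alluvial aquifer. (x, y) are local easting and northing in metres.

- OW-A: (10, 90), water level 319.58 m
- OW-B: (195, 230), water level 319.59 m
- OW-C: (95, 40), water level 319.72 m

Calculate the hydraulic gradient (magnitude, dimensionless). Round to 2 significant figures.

Taking OW-A as reference: OW-B−OW-A = (185, 140, +0.01); OW-C−OW-A = (85, -50, +0.14).
Determinant of the coordinate differences = 185·(-50) − 85·140 = -21150.
∂h/∂x = [(+0.01)·(-50) − (+0.14)·140] / -21150 = +0.0009504
∂h/∂y = [185·(+0.14) − 85·(+0.01)] / -21150 = -0.001184
|∇h| = √(0.0009504² + -0.001184²) = 0.001518

0.0015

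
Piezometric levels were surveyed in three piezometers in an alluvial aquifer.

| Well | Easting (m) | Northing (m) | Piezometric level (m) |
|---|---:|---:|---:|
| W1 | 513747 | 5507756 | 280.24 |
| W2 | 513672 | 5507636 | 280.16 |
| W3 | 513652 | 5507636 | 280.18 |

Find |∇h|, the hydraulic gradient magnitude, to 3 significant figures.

0.00163

With h = a·x + b·y + c and W1 as origin, the differences give:
  (-75)·a + (-120)·b = -0.08
  (-95)·a + (-120)·b = -0.06
Eliminate b (×(-120) and ×(-120), subtract): -2400·a = 2.400 → a = ∂h/∂x = -0.0010000
Back-substitute: b = ∂h/∂y = +0.001292.
|∇h| = √(-0.0010000² + 0.001292²) = 0.001634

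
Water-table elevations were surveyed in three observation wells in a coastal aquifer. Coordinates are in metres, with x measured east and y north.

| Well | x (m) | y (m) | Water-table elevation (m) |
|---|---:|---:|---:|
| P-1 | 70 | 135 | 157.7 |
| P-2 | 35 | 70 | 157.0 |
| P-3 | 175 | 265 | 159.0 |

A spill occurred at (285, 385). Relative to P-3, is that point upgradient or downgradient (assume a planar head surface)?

upgradient

Differences from P-1: to P-2 (Δx, Δy, Δh) = (-35, -65, -0.7); to P-3 = (105, 130, +1.3).
Determinant of the coordinate differences = (-35)·130 − 105·(-65) = 2275.
∂h/∂x = [(-0.7)·130 − (+1.3)·(-65)] / 2275 = -0.002857
∂h/∂y = [(-35)·(+1.3) − 105·(-0.7)] / 2275 = +0.01231
Head at (285, 385) = 157.7 + (-0.002857)·(215) + (+0.01231)·(250) = 160.16 m.
That is higher than the 159.0 m at P-3, so the point is upgradient.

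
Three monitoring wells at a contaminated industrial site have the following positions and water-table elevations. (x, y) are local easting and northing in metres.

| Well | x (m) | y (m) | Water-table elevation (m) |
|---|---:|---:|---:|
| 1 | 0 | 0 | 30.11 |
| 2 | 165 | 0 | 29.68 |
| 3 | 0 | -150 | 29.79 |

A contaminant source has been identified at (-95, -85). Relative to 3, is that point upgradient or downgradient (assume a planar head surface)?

∂h/∂x = (29.68 − 30.11) / (165 − 0) = -0.002606
∂h/∂y = (29.79 − 30.11) / (-150 − 0) = +0.002133
Head at (-95, -85) = 30.11 + (-0.002606)·(-95) + (+0.002133)·(-85) = 30.18 m.
That is higher than the 29.79 m at 3, so the point is upgradient.

upgradient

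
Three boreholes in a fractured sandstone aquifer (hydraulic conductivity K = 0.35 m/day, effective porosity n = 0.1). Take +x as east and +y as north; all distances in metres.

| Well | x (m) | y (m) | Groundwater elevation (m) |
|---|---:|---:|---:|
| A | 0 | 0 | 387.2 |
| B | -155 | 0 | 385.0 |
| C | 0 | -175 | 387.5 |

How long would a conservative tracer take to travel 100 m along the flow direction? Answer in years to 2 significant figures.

∂h/∂x = (385.0 − 387.2) / (-155 − 0) = +0.01419
∂h/∂y = (387.5 − 387.2) / (-175 − 0) = -0.001714
|∇h| = √(0.01419² + -0.001714²) = 0.01429
Seepage velocity v = K·i/n = 0.35 × 0.01429 / 0.1 = 0.05001 m/day.
t = 100 / 0.05001 = 2000 days = 5.48 years.

5.5 years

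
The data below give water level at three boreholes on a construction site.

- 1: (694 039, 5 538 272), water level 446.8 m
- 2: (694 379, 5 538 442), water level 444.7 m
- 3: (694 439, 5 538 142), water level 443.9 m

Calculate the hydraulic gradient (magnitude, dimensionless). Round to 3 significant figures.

Taking 1 as reference: 2−1 = (340, 170, -2.1); 3−1 = (400, -130, -2.9).
Determinant of the coordinate differences = 340·(-130) − 400·170 = -112200.
∂h/∂x = [(-2.1)·(-130) − (-2.9)·170] / -112200 = -0.006827
∂h/∂y = [340·(-2.9) − 400·(-2.1)] / -112200 = +0.001301
|∇h| = √(-0.006827² + 0.001301²) = 0.00695

0.00695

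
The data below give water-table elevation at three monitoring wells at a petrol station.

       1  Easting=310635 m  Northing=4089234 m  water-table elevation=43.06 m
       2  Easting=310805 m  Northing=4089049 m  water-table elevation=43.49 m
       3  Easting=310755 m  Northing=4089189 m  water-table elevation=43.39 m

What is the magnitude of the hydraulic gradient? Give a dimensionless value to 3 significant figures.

Three-point gradient (reference 1): Δ to 2 = (170, -185, +0.43), Δ to 3 = (120, -45, +0.33).
∂h/∂x = +0.002866, ∂h/∂y = +0.0003093 (det = 14550).
|∇h| = √(0.002866² + 0.0003093²) = 0.002883

0.00288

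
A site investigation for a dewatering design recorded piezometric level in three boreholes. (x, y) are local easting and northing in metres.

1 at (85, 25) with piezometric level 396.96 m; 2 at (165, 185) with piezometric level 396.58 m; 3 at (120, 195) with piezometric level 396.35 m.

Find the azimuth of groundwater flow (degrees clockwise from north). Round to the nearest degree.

317°

Three-point gradient (reference 1): Δ to 2 = (80, 160, -0.38), Δ to 3 = (35, 170, -0.61).
∂h/∂x = +0.004125, ∂h/∂y = -0.004437 (det = 8000).
Flow direction (−∇h) has components (-0.004125 E, +0.004437 N).
Azimuth = atan2(E, N) = atan2(-0.004125, +0.004437) = 317.1° ≈ 317°.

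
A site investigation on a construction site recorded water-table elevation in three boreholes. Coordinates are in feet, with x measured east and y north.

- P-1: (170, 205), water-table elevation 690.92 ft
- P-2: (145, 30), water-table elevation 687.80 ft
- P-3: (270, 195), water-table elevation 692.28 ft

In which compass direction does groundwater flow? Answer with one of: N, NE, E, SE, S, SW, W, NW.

Taking P-1 as reference: P-2−P-1 = (-25, -175, -3.12); P-3−P-1 = (100, -10, +1.36).
Solve a·Δx + b·Δy = Δh: det = (-25)·(-10) − 100·(-175) = 17750.
∂h/∂x = [(-3.12)·(-10) − (+1.36)·(-175)] / 17750 = +0.01517
∂h/∂y = [(-25)·(+1.36) − 100·(-3.12)] / 17750 = +0.01566
Flow = −∇h = (-0.01517 east, -0.01566 north), which points southwest.

SW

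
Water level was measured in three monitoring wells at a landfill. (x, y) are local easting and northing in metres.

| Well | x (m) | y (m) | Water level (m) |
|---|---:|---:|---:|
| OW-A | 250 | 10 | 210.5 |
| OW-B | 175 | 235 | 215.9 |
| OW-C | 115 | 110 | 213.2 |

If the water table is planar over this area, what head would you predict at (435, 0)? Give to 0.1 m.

With h = a·x + b·y + c and OW-A as origin, the differences give:
  (-75)·a + 225·b = +5.4
  (-135)·a + 100·b = +2.7
Eliminate b (×100 and ×225, subtract): 22875·a = -67.50 → a = ∂h/∂x = -0.002951
Back-substitute: b = ∂h/∂y = +0.02302.
h(435, 0) = 210.5 + (-0.002951)·(185) + (+0.02302)·(-10) = 210.5 -0.546 -0.230 = 209.724 m.

209.7 m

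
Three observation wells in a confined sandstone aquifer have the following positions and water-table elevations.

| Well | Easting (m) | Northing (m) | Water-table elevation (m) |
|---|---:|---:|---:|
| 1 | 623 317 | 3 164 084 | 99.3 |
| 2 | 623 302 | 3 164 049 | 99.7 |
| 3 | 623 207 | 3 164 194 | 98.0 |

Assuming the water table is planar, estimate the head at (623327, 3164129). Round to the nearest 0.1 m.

With h = a·x + b·y + c and 1 as origin, the differences give:
  (-15)·a + (-35)·b = +0.4
  (-110)·a + 110·b = -1.3
Eliminate b (×110 and ×(-35), subtract): -5500·a = -1.50 → a = ∂h/∂x = +0.0002727
Back-substitute: b = ∂h/∂y = -0.01155.
h(623327, 3164129) = 99.3 + (+0.0002727)·(10) + (-0.01155)·(45) = 99.3 +0.003 -0.520 = 98.783 m.

98.8 m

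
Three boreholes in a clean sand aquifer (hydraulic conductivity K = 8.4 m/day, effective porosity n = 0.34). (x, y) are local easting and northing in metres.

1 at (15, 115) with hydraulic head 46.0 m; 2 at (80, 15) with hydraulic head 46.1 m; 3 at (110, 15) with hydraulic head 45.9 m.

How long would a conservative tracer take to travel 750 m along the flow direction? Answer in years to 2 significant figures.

9.7 years

Taking 1 as reference: 2−1 = (65, -100, +0.1); 3−1 = (95, -100, -0.1).
Determinant of the coordinate differences = 65·(-100) − 95·(-100) = 3000.
∂h/∂x = [(+0.1)·(-100) − (-0.1)·(-100)] / 3000 = -0.006667
∂h/∂y = [65·(-0.1) − 95·(+0.1)] / 3000 = -0.005333
|∇h| = √(-0.006667² + -0.005333²) = 0.008538
Seepage velocity v = K·i/n = 8.4 × 0.008538 / 0.34 = 0.2109 m/day.
t = 750 / 0.2109 = 3556 days = 9.74 years.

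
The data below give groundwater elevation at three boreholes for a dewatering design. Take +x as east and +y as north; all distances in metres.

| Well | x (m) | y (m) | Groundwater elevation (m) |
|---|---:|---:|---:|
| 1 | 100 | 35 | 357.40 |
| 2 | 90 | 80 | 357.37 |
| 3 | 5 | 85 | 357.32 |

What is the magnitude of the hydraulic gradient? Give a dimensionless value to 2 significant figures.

0.00078

Differences from 1: to 2 (Δx, Δy, Δh) = (-10, 45, -0.03); to 3 = (-95, 50, -0.08).
Solve a·Δx + b·Δy = Δh: det = (-10)·50 − (-95)·45 = 3775.
∂h/∂x = [(-0.03)·50 − (-0.08)·45] / 3775 = +0.0005563
∂h/∂y = [(-10)·(-0.08) − (-95)·(-0.03)] / 3775 = -0.0005430
|∇h| = √(0.0005563² + -0.0005430²) = 0.0007774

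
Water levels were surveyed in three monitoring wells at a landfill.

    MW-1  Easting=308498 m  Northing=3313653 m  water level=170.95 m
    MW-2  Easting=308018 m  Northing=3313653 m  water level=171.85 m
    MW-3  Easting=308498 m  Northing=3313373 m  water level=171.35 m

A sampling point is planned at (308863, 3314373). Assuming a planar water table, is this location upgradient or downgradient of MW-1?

∂h/∂x = (171.85 − 170.95) / (308018 − 308498) = -0.001875
∂h/∂y = (171.35 − 170.95) / (3313373 − 3313653) = -0.001429
Head at (308863, 3314373) = 170.95 + (-0.001875)·(365) + (-0.001429)·(720) = 169.24 m.
That is lower than the 170.95 m at MW-1, so the point is downgradient.

downgradient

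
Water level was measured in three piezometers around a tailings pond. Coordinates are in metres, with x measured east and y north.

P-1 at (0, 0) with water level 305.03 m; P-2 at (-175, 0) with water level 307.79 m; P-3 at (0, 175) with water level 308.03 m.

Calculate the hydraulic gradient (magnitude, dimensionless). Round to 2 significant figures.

∂h/∂x = (307.79 − 305.03) / (-175 − 0) = -0.01577
∂h/∂y = (308.03 − 305.03) / (175 − 0) = +0.01714
|∇h| = √(-0.01577² + 0.01714²) = 0.02329

0.023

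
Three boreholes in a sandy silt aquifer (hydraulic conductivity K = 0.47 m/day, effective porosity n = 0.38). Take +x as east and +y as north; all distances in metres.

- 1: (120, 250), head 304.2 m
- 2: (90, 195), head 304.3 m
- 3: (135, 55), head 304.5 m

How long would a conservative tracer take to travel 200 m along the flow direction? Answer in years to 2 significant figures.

270 years

Three-point gradient (reference 1): Δ to 2 = (-30, -55, +0.1), Δ to 3 = (15, -195, +0.3).
∂h/∂x = -0.0004494, ∂h/∂y = -0.001573 (det = 6675).
|∇h| = √(-0.0004494² + -0.001573²) = 0.001636
Seepage velocity v = K·i/n = 0.47 × 0.001636 / 0.38 = 0.002023 m/day.
t = 200 / 0.002023 = 9.886e+04 days = 271 years.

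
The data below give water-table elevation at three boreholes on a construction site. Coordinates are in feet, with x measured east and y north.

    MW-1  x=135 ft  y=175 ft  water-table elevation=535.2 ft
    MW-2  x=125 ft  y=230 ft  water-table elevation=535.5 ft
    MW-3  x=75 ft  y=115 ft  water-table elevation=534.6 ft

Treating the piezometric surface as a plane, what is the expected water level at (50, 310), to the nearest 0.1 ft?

535.7 ft

With h = a·x + b·y + c and MW-1 as origin, the differences give:
  (-10)·a + 55·b = +0.3
  (-60)·a + (-60)·b = -0.6
Eliminate b (×(-60) and ×55, subtract): 3900·a = 15.00 → a = ∂h/∂x = +0.003846
Back-substitute: b = ∂h/∂y = +0.006154.
h(50, 310) = 535.2 + (+0.003846)·(-85) + (+0.006154)·(135) = 535.2 -0.327 +0.831 = 535.704 ft.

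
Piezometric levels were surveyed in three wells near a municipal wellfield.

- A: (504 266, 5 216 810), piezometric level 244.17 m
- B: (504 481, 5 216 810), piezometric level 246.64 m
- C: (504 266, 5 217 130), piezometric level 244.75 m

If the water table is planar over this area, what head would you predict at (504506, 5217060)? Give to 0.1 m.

247.4 m

∂h/∂x = (246.64 − 244.17) / (504481 − 504266) = +0.01149
∂h/∂y = (244.75 − 244.17) / (5217130 − 5216810) = +0.001813
h(504506, 5217060) = 244.17 + (+0.01149)·(240) + (+0.001813)·(250) = 244.17 +2.757 +0.453 = 247.380 m.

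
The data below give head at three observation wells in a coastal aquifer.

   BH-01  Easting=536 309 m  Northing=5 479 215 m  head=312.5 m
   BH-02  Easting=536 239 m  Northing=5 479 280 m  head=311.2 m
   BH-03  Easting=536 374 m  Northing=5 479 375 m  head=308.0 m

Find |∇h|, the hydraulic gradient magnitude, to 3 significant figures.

Three-point gradient (reference BH-01): Δ to BH-02 = (-70, 65, -1.3), Δ to BH-03 = (65, 160, -4.5).
∂h/∂x = -0.005478, ∂h/∂y = -0.02590 (det = -15425).
|∇h| = √(-0.005478² + -0.02590²) = 0.02647

0.0265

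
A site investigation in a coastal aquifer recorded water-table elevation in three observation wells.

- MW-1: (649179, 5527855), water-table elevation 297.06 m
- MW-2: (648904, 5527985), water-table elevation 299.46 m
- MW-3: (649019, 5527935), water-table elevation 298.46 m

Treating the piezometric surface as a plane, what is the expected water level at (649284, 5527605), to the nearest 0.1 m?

296.0 m

Three-point gradient (reference MW-1): Δ to MW-2 = (-275, 130, +2.40), Δ to MW-3 = (-160, 80, +1.40).
∂h/∂x = -0.008333, ∂h/∂y = +0.0008333 (det = -1200).
h(649284, 5527605) = 297.06 + (-0.008333)·(105) + (+0.0008333)·(-250) = 297.06 -0.875 -0.208 = 295.977 m.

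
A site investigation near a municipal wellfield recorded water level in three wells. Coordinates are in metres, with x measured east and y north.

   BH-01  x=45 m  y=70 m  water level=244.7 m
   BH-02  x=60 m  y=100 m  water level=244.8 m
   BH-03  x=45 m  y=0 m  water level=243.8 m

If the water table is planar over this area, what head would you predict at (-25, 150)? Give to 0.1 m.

Differences from BH-01: to BH-02 (Δx, Δy, Δh) = (15, 30, +0.1); to BH-03 = (0, -70, -0.9).
Determinant of the coordinate differences = 15·(-70) − 0·30 = -1050.
∂h/∂x = [(+0.1)·(-70) − (-0.9)·30] / -1050 = -0.01905
∂h/∂y = [15·(-0.9) − 0·(+0.1)] / -1050 = +0.01286
h(-25, 150) = 244.7 + (-0.01905)·(-70) + (+0.01286)·(80) = 244.7 +1.333 +1.029 = 247.062 m.

247.1 m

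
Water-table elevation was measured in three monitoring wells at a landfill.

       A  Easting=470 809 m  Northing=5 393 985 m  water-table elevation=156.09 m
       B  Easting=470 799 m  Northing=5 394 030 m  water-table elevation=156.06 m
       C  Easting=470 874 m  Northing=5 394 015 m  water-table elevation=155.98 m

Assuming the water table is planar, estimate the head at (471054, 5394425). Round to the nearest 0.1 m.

155.4 m

Taking A as reference: B−A = (-10, 45, -0.03); C−A = (65, 30, -0.11).
Determinant of the coordinate differences = (-10)·30 − 65·45 = -3225.
∂h/∂x = [(-0.03)·30 − (-0.11)·45] / -3225 = -0.001256
∂h/∂y = [(-10)·(-0.11) − 65·(-0.03)] / -3225 = -0.0009457
h(471054, 5394425) = 156.09 + (-0.001256)·(245) + (-0.0009457)·(440) = 156.09 -0.308 -0.416 = 155.366 m.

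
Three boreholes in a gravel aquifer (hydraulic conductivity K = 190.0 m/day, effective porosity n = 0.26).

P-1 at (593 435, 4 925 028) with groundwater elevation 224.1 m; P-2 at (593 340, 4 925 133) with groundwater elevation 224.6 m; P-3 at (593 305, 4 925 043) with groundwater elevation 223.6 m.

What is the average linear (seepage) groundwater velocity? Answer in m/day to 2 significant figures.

Differences from P-1: to P-2 (Δx, Δy, Δh) = (-95, 105, +0.5); to P-3 = (-130, 15, -0.5).
Determinant of the coordinate differences = (-95)·15 − (-130)·105 = 12225.
∂h/∂x = [(+0.5)·15 − (-0.5)·105] / 12225 = +0.004908
∂h/∂y = [(-95)·(-0.5) − (-130)·(+0.5)] / 12225 = +0.009202
|∇h| = √(0.004908² + 0.009202²) = 0.01043
Seepage velocity v = K·i/n = 190.0 × 0.01043 / 0.26 = 7.622 m/day.

7.6 m/day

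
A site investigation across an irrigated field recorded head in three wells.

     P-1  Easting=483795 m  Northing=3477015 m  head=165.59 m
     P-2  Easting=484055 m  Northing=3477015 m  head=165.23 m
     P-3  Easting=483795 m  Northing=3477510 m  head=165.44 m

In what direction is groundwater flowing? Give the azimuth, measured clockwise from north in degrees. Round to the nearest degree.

078°

∂h/∂x = (165.23 − 165.59) / (484055 − 483795) = -0.001385
∂h/∂y = (165.44 − 165.59) / (3477510 − 3477015) = -0.0003030
Flow direction (−∇h) has components (+0.001385 E, +0.0003030 N).
Azimuth = atan2(E, N) = atan2(+0.001385, +0.0003030) = 77.7° ≈ 078°.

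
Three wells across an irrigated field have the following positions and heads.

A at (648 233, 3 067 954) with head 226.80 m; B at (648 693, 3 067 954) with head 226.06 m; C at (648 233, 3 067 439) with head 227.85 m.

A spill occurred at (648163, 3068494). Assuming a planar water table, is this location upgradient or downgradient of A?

∂h/∂x = (226.06 − 226.80) / (648693 − 648233) = -0.001609
∂h/∂y = (227.85 − 226.80) / (3067439 − 3067954) = -0.002039
Head at (648163, 3068494) = 226.80 + (-0.001609)·(-70) + (-0.002039)·(540) = 225.81 m.
That is lower than the 226.80 m at A, so the point is downgradient.

downgradient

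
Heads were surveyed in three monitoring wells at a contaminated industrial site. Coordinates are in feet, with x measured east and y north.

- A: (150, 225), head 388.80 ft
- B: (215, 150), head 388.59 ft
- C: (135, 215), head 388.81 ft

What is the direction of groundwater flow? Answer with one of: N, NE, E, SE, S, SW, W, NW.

Taking A as reference: B−A = (65, -75, -0.21); C−A = (-15, -10, +0.01).
Solve a·Δx + b·Δy = Δh: det = 65·(-10) − (-15)·(-75) = -1775.
∂h/∂x = [(-0.21)·(-10) − (+0.01)·(-75)] / -1775 = -0.001606
∂h/∂y = [65·(+0.01) − (-15)·(-0.21)] / -1775 = +0.001408
Flow = −∇h = (+0.001606 east, -0.001408 north), which points southeast.

SE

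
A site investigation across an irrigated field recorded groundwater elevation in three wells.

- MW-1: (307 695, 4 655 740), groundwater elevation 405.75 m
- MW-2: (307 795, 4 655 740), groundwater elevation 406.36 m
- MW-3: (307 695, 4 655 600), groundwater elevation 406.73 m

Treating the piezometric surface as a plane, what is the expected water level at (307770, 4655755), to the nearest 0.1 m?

406.1 m

∂h/∂x = (406.36 − 405.75) / (307795 − 307695) = +0.006100
∂h/∂y = (406.73 − 405.75) / (4655600 − 4655740) = -0.007000
h(307770, 4655755) = 405.75 + (+0.006100)·(75) + (-0.007000)·(15) = 405.75 +0.458 -0.105 = 406.103 m.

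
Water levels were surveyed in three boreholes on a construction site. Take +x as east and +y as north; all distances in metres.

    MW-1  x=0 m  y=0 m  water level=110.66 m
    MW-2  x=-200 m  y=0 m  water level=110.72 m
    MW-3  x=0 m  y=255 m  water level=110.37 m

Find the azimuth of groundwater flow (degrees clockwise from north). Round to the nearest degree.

015°

∂h/∂x = (110.72 − 110.66) / (-200 − 0) = -0.0003000
∂h/∂y = (110.37 − 110.66) / (255 − 0) = -0.001137
Flow direction (−∇h) has components (+0.0003000 E, +0.001137 N).
Azimuth = atan2(E, N) = atan2(+0.0003000, +0.001137) = 14.8° ≈ 015°.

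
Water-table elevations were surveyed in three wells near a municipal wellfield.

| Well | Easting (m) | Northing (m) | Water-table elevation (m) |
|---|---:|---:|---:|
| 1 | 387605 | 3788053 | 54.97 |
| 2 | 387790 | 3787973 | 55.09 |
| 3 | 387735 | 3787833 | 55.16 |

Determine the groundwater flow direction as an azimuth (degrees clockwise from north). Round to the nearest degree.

330°

With h = a·x + b·y + c and 1 as origin, the differences give:
  185·a + (-80)·b = +0.12
  130·a + (-220)·b = +0.19
Eliminate b (×(-220) and ×(-80), subtract): -30300·a = -11.200 → a = ∂h/∂x = +0.0003696
Back-substitute: b = ∂h/∂y = -0.0006452.
Flow direction (−∇h) has components (-0.0003696 E, +0.0006452 N).
Azimuth = atan2(E, N) = atan2(-0.0003696, +0.0006452) = 330.2° ≈ 330°.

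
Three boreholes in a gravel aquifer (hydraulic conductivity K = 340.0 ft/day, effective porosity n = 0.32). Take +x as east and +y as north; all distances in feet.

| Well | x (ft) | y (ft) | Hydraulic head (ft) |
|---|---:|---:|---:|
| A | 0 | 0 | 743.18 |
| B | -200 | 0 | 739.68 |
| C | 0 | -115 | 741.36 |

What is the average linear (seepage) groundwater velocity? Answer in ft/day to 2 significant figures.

∂h/∂x = (739.68 − 743.18) / (-200 − 0) = +0.01750
∂h/∂y = (741.36 − 743.18) / (-115 − 0) = +0.01583
|∇h| = √(0.01750² + 0.01583²) = 0.0236
Seepage velocity v = K·i/n = 340.0 × 0.0236 / 0.32 = 25.07 ft/day.

25 ft/day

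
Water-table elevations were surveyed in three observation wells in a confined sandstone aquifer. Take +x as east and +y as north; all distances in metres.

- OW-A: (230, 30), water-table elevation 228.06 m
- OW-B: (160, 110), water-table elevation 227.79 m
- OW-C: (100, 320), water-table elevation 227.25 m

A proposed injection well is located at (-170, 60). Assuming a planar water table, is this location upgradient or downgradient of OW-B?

With h = a·x + b·y + c and OW-A as origin, the differences give:
  (-70)·a + 80·b = -0.27
  (-130)·a + 290·b = -0.81
Eliminate b (×290 and ×80, subtract): -9900·a = -13.500 → a = ∂h/∂x = +0.001364
Back-substitute: b = ∂h/∂y = -0.002182.
Head at (-170, 60) = 228.06 + (+0.001364)·(-400) + (-0.002182)·(30) = 227.45 m.
That is lower than the 227.79 m at OW-B, so the point is downgradient.

downgradient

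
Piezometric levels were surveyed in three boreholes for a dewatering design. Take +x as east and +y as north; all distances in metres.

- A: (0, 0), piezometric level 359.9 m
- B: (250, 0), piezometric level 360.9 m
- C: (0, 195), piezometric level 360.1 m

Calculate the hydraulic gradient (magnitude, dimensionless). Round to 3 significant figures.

0.00413

∂h/∂x = (360.9 − 359.9) / (250 − 0) = +0.004000
∂h/∂y = (360.1 − 359.9) / (195 − 0) = +0.001026
|∇h| = √(0.004000² + 0.001026²) = 0.004129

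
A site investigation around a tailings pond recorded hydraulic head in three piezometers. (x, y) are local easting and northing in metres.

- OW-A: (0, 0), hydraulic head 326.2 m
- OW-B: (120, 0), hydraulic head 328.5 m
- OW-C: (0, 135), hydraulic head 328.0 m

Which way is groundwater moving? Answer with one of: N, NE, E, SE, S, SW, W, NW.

∂h/∂x = (328.5 − 326.2) / (120 − 0) = +0.01917
∂h/∂y = (328.0 − 326.2) / (135 − 0) = +0.01333
Flow = −∇h = (-0.01917 east, -0.01333 north), which points southwest.

SW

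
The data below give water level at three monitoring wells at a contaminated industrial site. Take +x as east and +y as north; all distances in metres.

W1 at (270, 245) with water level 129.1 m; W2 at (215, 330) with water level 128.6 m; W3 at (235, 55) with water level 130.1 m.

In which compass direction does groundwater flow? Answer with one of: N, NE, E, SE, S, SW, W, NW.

N

Differences from W1: to W2 (Δx, Δy, Δh) = (-55, 85, -0.5); to W3 = (-35, -190, +1.0).
Determinant of the coordinate differences = (-55)·(-190) − (-35)·85 = 13425.
∂h/∂x = [(-0.5)·(-190) − (+1.0)·85] / 13425 = +0.0007449
∂h/∂y = [(-55)·(+1.0) − (-35)·(-0.5)] / 13425 = -0.005400
Flow = −∇h = (-0.0007449 east, +0.005400 north), which points north.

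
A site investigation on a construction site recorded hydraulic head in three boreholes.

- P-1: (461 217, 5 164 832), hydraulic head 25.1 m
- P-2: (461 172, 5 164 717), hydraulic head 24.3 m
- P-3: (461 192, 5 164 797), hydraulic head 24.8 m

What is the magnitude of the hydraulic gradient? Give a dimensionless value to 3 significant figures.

0.00707

With h = a·x + b·y + c and P-1 as origin, the differences give:
  (-45)·a + (-115)·b = -0.8
  (-25)·a + (-35)·b = -0.3
Eliminate b (×(-35) and ×(-115), subtract): -1300·a = -6.50 → a = ∂h/∂x = +0.005000
Back-substitute: b = ∂h/∂y = +0.005000.
|∇h| = √(0.005000² + 0.005000²) = 0.007071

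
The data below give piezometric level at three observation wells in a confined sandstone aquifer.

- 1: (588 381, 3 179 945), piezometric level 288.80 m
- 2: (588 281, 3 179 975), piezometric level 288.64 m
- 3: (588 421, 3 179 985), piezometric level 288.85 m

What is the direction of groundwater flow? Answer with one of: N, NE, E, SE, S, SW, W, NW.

Taking 1 as reference: 2−1 = (-100, 30, -0.16); 3−1 = (40, 40, +0.05).
Determinant of the coordinate differences = (-100)·40 − 40·30 = -5200.
∂h/∂x = [(-0.16)·40 − (+0.05)·30] / -5200 = +0.001519
∂h/∂y = [(-100)·(+0.05) − 40·(-0.16)] / -5200 = -0.0002692
Flow = −∇h = (-0.001519 east, +0.0002692 north), which points west.

W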